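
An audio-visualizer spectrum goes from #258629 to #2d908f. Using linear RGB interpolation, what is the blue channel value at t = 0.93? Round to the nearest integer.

136

B₁ = 41 (from #258629), B₂ = 143 (from #2d908f).
B = 41 + 0.93 × (143 − 41) = 135.86 → 136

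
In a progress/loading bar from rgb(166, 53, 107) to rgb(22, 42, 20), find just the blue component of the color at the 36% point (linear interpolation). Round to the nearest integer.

B = 107 + 0.36 × (20 − 107) = 75.68 → 76

76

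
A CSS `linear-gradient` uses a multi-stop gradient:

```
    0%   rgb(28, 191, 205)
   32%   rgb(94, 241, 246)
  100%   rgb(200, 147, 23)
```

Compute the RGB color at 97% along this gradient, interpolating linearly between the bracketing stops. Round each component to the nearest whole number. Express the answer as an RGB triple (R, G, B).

(195, 151, 33)

97% lies between the 32% and 100% stops, so the local fraction is t = (97 − 32)/(100 − 32) = 65/68 ≈ 0.9559.
R = 94 + 0.9559 × (200 − 94) = 195.325 → 195
G = 241 + 0.9559 × (147 − 241) = 151.145 → 151
B = 246 + 0.9559 × (23 − 246) = 32.834 → 33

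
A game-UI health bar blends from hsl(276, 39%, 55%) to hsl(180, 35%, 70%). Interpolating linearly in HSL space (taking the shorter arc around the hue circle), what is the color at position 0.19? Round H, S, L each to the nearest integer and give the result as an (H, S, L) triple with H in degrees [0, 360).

(258, 38, 58)

Hue arc: Δh = 180 − 276 = -96° (|Δh| ≤ 180, already the shorter path).
H = 276 + 0.19 × (-96) = 257.76 → 258°
S = 39 + 0.19 × (35 − 39) = 38.24 → 38%
L = 55 + 0.19 × (70 − 55) = 57.85 → 58%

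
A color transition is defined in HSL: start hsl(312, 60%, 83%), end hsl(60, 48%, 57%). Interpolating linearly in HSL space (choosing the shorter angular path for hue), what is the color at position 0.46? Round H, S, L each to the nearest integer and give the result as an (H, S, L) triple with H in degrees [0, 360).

(2, 54, 71)

Hue: 60 − 312 = -252°, but |-252| > 180 so the shorter arc goes the other way: Δh = -252 + 360 = 108°.
H = 312 + 0.46 × (108) = 361.68 → 362 → 362 mod 360 = 2°
S = 60 + 0.46 × (48 − 60) = 54.48 → 54%
L = 83 + 0.46 × (57 − 83) = 71.04 → 71%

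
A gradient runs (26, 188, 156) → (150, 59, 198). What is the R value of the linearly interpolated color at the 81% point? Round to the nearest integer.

R = 26 + 0.81 × (150 − 26) = 126.44 → 126

126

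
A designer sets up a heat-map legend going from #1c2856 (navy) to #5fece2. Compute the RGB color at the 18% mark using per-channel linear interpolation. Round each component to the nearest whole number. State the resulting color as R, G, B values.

(40, 75, 111)

#1c2856 → (28, 40, 86); #5fece2 → (95, 236, 226).
18% corresponds to t = 0.18.
R = 28 + 0.18 × (95 − 28) = 28 + 0.18 × 67 = 40.06 → 40
G = 40 + 0.18 × (236 − 40) = 40 + 0.18 × 196 = 75.28 → 75
B = 86 + 0.18 × (226 − 86) = 86 + 0.18 × 140 = 111.2 → 111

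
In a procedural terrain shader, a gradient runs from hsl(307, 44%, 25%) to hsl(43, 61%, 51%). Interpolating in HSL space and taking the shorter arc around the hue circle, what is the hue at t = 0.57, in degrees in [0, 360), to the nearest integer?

Hue: 43 − 307 = -264°, but |-264| > 180 so the shorter arc goes the other way: Δh = -264 + 360 = 96°.
H = 307 + 0.57 × (96) = 361.72 → 362 → 362 mod 360 = 2°

2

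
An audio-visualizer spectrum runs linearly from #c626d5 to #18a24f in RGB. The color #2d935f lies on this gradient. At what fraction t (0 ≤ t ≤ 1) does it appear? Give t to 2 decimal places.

0.88

Invert the lerp on the R channel (largest span, 174): t = (45 − 198) / (24 − 198) = -153/-174 = 0.87931.
Check on G: (147 − 38)/(162 − 38) = 0.879 ✓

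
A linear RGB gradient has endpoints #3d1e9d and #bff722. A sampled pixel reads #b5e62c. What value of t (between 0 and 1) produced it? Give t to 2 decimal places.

Invert the lerp on the G channel (largest span, 217): t = (230 − 30) / (247 − 30) = 200/217 = 0.92166.
Check on R: (181 − 61)/(191 − 61) = 0.9231 ✓

0.92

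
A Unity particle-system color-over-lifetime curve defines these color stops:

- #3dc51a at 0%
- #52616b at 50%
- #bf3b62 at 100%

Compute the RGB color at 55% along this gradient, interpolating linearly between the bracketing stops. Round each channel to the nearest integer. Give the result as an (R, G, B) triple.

55% lies between the 50% and 100% stops, so the local fraction is t = (55 − 50)/(100 − 50) = 5/50 ≈ 0.1.
#52616b → (82, 97, 107); #bf3b62 → (191, 59, 98).
R = 82 + 0.1 × (191 − 82) = 92.9 → 93
G = 97 + 0.1 × (59 − 97) = 93.2 → 93
B = 107 + 0.1 × (98 − 107) = 106.1 → 106

(93, 93, 106)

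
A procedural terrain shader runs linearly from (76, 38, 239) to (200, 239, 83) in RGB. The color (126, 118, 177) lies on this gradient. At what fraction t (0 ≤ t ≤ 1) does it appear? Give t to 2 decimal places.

0.40

Invert the lerp on the G channel (largest span, 201): t = (118 − 38) / (239 − 38) = 80/201 = 0.39801.
Check on R: (126 − 76)/(200 − 76) = 0.4032 ✓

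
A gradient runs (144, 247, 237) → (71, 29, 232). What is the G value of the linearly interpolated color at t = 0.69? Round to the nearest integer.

G = 247 + 0.69 × (29 − 247) = 96.58 → 97

97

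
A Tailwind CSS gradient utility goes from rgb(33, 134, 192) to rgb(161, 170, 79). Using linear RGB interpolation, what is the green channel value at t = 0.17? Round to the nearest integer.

G = 134 + 0.17 × (170 − 134) = 140.12 → 140

140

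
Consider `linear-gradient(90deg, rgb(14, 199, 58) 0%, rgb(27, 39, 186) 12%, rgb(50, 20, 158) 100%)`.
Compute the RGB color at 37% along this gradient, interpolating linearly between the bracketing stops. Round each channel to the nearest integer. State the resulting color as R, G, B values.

37% lies between the 12% and 100% stops, so the local fraction is t = (37 − 12)/(100 − 12) = 25/88 ≈ 0.2841.
R = 27 + 0.2841 × (50 − 27) = 33.534 → 34
G = 39 + 0.2841 × (20 − 39) = 33.602 → 34
B = 186 + 0.2841 × (158 − 186) = 178.045 → 178

(34, 34, 178)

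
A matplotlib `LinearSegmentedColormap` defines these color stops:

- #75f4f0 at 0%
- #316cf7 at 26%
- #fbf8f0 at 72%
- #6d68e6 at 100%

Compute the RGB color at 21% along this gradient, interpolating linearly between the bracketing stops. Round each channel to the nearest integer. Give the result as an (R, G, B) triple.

(62, 134, 246)

21% lies between the 0% and 26% stops, so the local fraction is t = (21 − 0)/(26 − 0) = 21/26 ≈ 0.8077.
#75f4f0 → (117, 244, 240); #316cf7 → (49, 108, 247).
R = 117 + 0.8077 × (49 − 117) = 62.076 → 62
G = 244 + 0.8077 × (108 − 244) = 134.153 → 134
B = 240 + 0.8077 × (247 − 240) = 245.654 → 246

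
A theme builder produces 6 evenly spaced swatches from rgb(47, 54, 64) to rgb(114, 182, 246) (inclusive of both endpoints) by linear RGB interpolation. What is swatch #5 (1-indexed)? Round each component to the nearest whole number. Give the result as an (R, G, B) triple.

With 6 swatches and endpoints inclusive, swatch 5 sits at t = (5 − 1)/(6 − 1) = 4/5 ≈ 0.8.
R = 47 + 0.8 × (114 − 47) = 100.6 → 101
G = 54 + 0.8 × (182 − 54) = 156.4 → 156
B = 64 + 0.8 × (246 − 64) = 209.6 → 210

(101, 156, 210)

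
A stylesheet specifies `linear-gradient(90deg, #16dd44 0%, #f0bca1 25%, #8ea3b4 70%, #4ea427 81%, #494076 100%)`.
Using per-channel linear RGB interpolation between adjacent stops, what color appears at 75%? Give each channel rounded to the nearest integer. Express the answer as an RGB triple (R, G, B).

75% lies between the 70% and 81% stops, so the local fraction is t = (75 − 70)/(81 − 70) = 5/11 ≈ 0.4545.
#8ea3b4 → (142, 163, 180); #4ea427 → (78, 164, 39).
R = 142 + 0.4545 × (78 − 142) = 112.912 → 113
G = 163 + 0.4545 × (164 − 163) = 163.454 → 163
B = 180 + 0.4545 × (39 − 180) = 115.915 → 116

(113, 163, 116)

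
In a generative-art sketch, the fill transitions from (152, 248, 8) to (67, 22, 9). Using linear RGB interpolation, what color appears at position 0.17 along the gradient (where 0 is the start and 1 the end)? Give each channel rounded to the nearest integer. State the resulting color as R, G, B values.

R = 152 + 0.17 × (67 − 152) = 152 + 0.17 × -85 = 137.55 → 138
G = 248 + 0.17 × (22 − 248) = 248 + 0.17 × -226 = 209.58 → 210
B = 8 + 0.17 × (9 − 8) = 8 + 0.17 × 1 = 8.17 → 8

(138, 210, 8)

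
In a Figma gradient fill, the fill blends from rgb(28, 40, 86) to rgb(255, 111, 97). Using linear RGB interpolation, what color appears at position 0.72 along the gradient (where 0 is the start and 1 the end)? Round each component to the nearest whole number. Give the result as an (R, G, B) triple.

R = 28 + 0.72 × (255 − 28) = 28 + 0.72 × 227 = 191.44 → 191
G = 40 + 0.72 × (111 − 40) = 40 + 0.72 × 71 = 91.12 → 91
B = 86 + 0.72 × (97 − 86) = 86 + 0.72 × 11 = 93.92 → 94
So the blended color is (191, 91, 94), about #bf5b5e.

(191, 91, 94)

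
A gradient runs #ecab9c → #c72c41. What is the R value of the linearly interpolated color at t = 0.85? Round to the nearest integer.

R₁ = 236 (from #ecab9c), R₂ = 199 (from #c72c41).
R = 236 + 0.85 × (199 − 236) = 204.55 → 205

205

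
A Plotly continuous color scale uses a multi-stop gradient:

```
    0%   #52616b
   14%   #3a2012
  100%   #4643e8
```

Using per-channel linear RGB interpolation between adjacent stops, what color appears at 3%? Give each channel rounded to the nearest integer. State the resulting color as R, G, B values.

3% lies between the 0% and 14% stops, so the local fraction is t = (3 − 0)/(14 − 0) = 3/14 ≈ 0.2143.
#52616b → (82, 97, 107); #3a2012 → (58, 32, 18).
R = 82 + 0.2143 × (58 − 82) = 76.857 → 77
G = 97 + 0.2143 × (32 − 97) = 83.07 → 83
B = 107 + 0.2143 × (18 − 107) = 87.927 → 88

(77, 83, 88)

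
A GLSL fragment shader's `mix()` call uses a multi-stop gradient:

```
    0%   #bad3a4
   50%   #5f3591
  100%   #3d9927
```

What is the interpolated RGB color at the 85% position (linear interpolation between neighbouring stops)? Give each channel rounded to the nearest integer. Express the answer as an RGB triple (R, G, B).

85% lies between the 50% and 100% stops, so the local fraction is t = (85 − 50)/(100 − 50) = 35/50 ≈ 0.7.
#5f3591 → (95, 53, 145); #3d9927 → (61, 153, 39).
R = 95 + 0.7 × (61 − 95) = 71.2 → 71
G = 53 + 0.7 × (153 − 53) = 123 → 123
B = 145 + 0.7 × (39 − 145) = 70.8 → 71

(71, 123, 71)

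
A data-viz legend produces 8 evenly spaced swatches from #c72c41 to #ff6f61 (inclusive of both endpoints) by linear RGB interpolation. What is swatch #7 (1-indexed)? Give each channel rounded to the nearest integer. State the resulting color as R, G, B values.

(247, 101, 92)

With 8 swatches and endpoints inclusive, swatch 7 sits at t = (7 − 1)/(8 − 1) = 6/7 ≈ 0.8571.
#c72c41 → (199, 44, 65); #ff6f61 → (255, 111, 97).
R = 199 + 0.8571 × (255 − 199) = 246.998 → 247
G = 44 + 0.8571 × (111 − 44) = 101.426 → 101
B = 65 + 0.8571 × (97 − 65) = 92.427 → 92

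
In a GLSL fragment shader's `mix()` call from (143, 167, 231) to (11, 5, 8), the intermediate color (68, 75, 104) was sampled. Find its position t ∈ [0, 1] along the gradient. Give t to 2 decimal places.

0.57

Invert the lerp on the B channel (largest span, 223): t = (104 − 231) / (8 − 231) = -127/-223 = 0.56951.
Check on R: (68 − 143)/(11 − 143) = 0.5682 ✓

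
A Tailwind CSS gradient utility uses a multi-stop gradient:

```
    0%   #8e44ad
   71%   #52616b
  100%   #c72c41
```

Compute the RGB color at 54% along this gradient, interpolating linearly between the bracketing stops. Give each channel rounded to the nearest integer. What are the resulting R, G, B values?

54% lies between the 0% and 71% stops, so the local fraction is t = (54 − 0)/(71 − 0) = 54/71 ≈ 0.7606.
#8e44ad → (142, 68, 173); #52616b → (82, 97, 107).
R = 142 + 0.7606 × (82 − 142) = 96.364 → 96
G = 68 + 0.7606 × (97 − 68) = 90.057 → 90
B = 173 + 0.7606 × (107 − 173) = 122.8 → 123

(96, 90, 123)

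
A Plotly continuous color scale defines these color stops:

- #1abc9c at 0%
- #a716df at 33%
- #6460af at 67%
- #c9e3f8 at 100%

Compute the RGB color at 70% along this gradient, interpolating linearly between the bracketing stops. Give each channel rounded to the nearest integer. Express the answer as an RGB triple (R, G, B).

(109, 108, 182)

70% lies between the 67% and 100% stops, so the local fraction is t = (70 − 67)/(100 − 67) = 3/33 ≈ 0.0909.
#6460af → (100, 96, 175); #c9e3f8 → (201, 227, 248).
R = 100 + 0.0909 × (201 − 100) = 109.181 → 109
G = 96 + 0.0909 × (227 − 96) = 107.908 → 108
B = 175 + 0.0909 × (248 − 175) = 181.636 → 182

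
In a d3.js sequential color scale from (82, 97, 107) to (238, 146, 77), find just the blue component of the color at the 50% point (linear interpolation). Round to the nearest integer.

B = 107 + 0.5 × (77 − 107) = 92 → 92

92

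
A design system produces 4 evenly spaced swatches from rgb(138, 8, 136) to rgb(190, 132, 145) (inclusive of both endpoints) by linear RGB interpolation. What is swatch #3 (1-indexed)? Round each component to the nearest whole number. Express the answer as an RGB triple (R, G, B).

(173, 91, 142)

With 4 swatches and endpoints inclusive, swatch 3 sits at t = (3 − 1)/(4 − 1) = 2/3 ≈ 0.6667.
R = 138 + 0.6667 × (190 − 138) = 172.668 → 173
G = 8 + 0.6667 × (132 − 8) = 90.671 → 91
B = 136 + 0.6667 × (145 − 136) = 142 → 142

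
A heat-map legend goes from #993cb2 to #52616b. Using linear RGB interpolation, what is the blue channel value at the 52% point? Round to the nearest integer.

B₁ = 178 (from #993cb2), B₂ = 107 (from #52616b).
B = 178 + 0.52 × (107 − 178) = 141.08 → 141

141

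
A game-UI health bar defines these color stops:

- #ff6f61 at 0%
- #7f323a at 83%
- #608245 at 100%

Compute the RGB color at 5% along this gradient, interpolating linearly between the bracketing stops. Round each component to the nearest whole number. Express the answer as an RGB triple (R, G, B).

(247, 107, 95)

5% lies between the 0% and 83% stops, so the local fraction is t = (5 − 0)/(83 − 0) = 5/83 ≈ 0.0602.
#ff6f61 → (255, 111, 97); #7f323a → (127, 50, 58).
R = 255 + 0.0602 × (127 − 255) = 247.294 → 247
G = 111 + 0.0602 × (50 − 111) = 107.328 → 107
B = 97 + 0.0602 × (58 − 97) = 94.652 → 95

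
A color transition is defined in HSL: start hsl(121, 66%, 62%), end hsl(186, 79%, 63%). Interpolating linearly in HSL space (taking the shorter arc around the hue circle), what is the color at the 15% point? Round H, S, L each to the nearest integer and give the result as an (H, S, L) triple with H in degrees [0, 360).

Hue arc: Δh = 186 − 121 = 65° (|Δh| ≤ 180, already the shorter path).
H = 121 + 0.15 × (65) = 130.75 → 131°
S = 66 + 0.15 × (79 − 66) = 67.95 → 68%
L = 62 + 0.15 × (63 − 62) = 62.15 → 62%

(131, 68, 62)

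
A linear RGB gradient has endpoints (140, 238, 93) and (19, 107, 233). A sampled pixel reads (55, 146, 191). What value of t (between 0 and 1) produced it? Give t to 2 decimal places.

Invert the lerp on the B channel (largest span, 140): t = (191 − 93) / (233 − 93) = 98/140 = 0.7.
Check on R: (55 − 140)/(19 − 140) = 0.7025 ✓

0.70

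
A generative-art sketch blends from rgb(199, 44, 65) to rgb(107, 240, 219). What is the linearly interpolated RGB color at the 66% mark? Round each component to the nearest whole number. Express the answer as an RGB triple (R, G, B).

66% corresponds to t = 0.66.
R = 199 + 0.66 × (107 − 199) = 199 + 0.66 × -92 = 138.28 → 138
G = 44 + 0.66 × (240 − 44) = 44 + 0.66 × 196 = 173.36 → 173
B = 65 + 0.66 × (219 − 65) = 65 + 0.66 × 154 = 166.64 → 167
So the blended color is (138, 173, 167), about #8aada7.

(138, 173, 167)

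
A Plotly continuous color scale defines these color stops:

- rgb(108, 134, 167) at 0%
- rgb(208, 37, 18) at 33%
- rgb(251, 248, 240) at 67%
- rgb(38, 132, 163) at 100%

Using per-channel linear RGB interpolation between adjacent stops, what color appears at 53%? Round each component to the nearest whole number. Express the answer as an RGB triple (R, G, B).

53% lies between the 33% and 67% stops, so the local fraction is t = (53 − 33)/(67 − 33) = 20/34 ≈ 0.5882.
R = 208 + 0.5882 × (251 − 208) = 233.293 → 233
G = 37 + 0.5882 × (248 − 37) = 161.11 → 161
B = 18 + 0.5882 × (240 − 18) = 148.58 → 149

(233, 161, 149)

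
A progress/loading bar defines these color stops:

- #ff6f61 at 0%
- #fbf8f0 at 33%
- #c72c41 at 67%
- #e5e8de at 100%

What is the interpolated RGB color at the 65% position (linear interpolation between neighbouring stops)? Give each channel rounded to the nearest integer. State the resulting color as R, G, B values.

65% lies between the 33% and 67% stops, so the local fraction is t = (65 − 33)/(67 − 33) = 32/34 ≈ 0.9412.
#fbf8f0 → (251, 248, 240); #c72c41 → (199, 44, 65).
R = 251 + 0.9412 × (199 − 251) = 202.058 → 202
G = 248 + 0.9412 × (44 − 248) = 55.995 → 56
B = 240 + 0.9412 × (65 − 240) = 75.29 → 75

(202, 56, 75)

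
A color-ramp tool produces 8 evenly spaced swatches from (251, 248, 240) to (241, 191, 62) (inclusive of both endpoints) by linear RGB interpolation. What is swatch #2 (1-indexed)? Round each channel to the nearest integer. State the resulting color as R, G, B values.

With 8 swatches and endpoints inclusive, swatch 2 sits at t = (2 − 1)/(8 − 1) = 1/7 ≈ 0.1429.
R = 251 + 0.1429 × (241 − 251) = 249.571 → 250
G = 248 + 0.1429 × (191 − 248) = 239.855 → 240
B = 240 + 0.1429 × (62 − 240) = 214.564 → 215

(250, 240, 215)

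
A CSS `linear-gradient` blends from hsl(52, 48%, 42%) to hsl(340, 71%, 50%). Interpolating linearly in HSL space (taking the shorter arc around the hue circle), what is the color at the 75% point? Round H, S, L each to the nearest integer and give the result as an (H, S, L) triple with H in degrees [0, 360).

Hue: 340 − 52 = 288°, but |288| > 180 so the shorter arc goes the other way: Δh = 288 − 360 = -72°.
H = 52 + 0.75 × (-72) = -2 → -2 → -2 mod 360 = 358°
S = 48 + 0.75 × (71 − 48) = 65.25 → 65%
L = 42 + 0.75 × (50 − 42) = 48 → 48%

(358, 65, 48)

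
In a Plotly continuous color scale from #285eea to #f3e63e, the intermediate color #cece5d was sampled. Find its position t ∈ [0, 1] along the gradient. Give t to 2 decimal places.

0.82

Invert the lerp on the R channel (largest span, 203): t = (206 − 40) / (243 − 40) = 166/203 = 0.81773.
Check on G: (206 − 94)/(230 − 94) = 0.8235 ✓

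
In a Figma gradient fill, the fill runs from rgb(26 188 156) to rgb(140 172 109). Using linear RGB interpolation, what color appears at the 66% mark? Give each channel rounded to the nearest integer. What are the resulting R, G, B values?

66% corresponds to t = 0.66.
R = 26 + 0.66 × (140 − 26) = 26 + 0.66 × 114 = 101.24 → 101
G = 188 + 0.66 × (172 − 188) = 188 + 0.66 × -16 = 177.44 → 177
B = 156 + 0.66 × (109 − 156) = 156 + 0.66 × -47 = 124.98 → 125

(101, 177, 125)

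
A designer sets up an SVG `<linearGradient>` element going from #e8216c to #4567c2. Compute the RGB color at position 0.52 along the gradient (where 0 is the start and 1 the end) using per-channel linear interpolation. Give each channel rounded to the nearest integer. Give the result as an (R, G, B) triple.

#e8216c → (232, 33, 108); #4567c2 → (69, 103, 194).
R = 232 + 0.52 × (69 − 232) = 232 + 0.52 × -163 = 147.24 → 147
G = 33 + 0.52 × (103 − 33) = 33 + 0.52 × 70 = 69.4 → 69
B = 108 + 0.52 × (194 − 108) = 108 + 0.52 × 86 = 152.72 → 153

(147, 69, 153)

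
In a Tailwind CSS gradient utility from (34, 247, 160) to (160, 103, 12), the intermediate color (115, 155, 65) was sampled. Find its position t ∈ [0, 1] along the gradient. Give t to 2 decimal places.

0.64

Invert the lerp on the B channel (largest span, 148): t = (65 − 160) / (12 − 160) = -95/-148 = 0.64189.
Check on R: (115 − 34)/(160 − 34) = 0.6429 ✓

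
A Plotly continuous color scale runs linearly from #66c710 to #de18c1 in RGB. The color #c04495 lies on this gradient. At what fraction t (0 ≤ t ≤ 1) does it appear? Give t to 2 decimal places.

Invert the lerp on the B channel (largest span, 177): t = (149 − 16) / (193 − 16) = 133/177 = 0.75141.
Check on R: (192 − 102)/(222 − 102) = 0.75 ✓

0.75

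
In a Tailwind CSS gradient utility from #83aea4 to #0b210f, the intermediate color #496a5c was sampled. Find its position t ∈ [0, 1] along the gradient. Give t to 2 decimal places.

Invert the lerp on the B channel (largest span, 149): t = (92 − 164) / (15 − 164) = -72/-149 = 0.48322.
Check on R: (73 − 131)/(11 − 131) = 0.4833 ✓

0.48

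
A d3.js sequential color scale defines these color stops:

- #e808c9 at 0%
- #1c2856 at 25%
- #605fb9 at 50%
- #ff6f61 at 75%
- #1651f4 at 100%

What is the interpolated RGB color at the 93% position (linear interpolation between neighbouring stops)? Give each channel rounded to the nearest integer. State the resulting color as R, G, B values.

93% lies between the 75% and 100% stops, so the local fraction is t = (93 − 75)/(100 − 75) = 18/25 ≈ 0.72.
#ff6f61 → (255, 111, 97); #1651f4 → (22, 81, 244).
R = 255 + 0.72 × (22 − 255) = 87.24 → 87
G = 111 + 0.72 × (81 − 111) = 89.4 → 89
B = 97 + 0.72 × (244 − 97) = 202.84 → 203

(87, 89, 203)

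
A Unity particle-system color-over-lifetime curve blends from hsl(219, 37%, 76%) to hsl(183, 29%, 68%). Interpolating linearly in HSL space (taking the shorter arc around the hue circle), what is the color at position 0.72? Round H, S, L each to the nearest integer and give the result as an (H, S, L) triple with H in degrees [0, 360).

Hue arc: Δh = 183 − 219 = -36° (|Δh| ≤ 180, already the shorter path).
H = 219 + 0.72 × (-36) = 193.08 → 193°
S = 37 + 0.72 × (29 − 37) = 31.24 → 31%
L = 76 + 0.72 × (68 − 76) = 70.24 → 70%

(193, 31, 70)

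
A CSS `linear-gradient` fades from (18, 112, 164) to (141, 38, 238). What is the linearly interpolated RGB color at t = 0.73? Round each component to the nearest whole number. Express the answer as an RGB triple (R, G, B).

R = 18 + 0.73 × (141 − 18) = 18 + 0.73 × 123 = 107.79 → 108
G = 112 + 0.73 × (38 − 112) = 112 + 0.73 × -74 = 57.98 → 58
B = 164 + 0.73 × (238 − 164) = 164 + 0.73 × 74 = 218.02 → 218

(108, 58, 218)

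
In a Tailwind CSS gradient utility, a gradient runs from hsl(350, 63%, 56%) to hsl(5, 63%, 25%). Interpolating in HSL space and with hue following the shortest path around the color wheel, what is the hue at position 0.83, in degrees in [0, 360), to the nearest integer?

2

Hue: 5 − 350 = -345°, but |-345| > 180 so the shorter arc goes the other way: Δh = -345 + 360 = 15°.
H = 350 + 0.83 × (15) = 362.45 → 362 → 362 mod 360 = 2°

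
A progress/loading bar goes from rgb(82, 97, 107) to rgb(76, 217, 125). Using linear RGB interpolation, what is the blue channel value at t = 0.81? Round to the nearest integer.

122

B = 107 + 0.81 × (125 − 107) = 121.58 → 122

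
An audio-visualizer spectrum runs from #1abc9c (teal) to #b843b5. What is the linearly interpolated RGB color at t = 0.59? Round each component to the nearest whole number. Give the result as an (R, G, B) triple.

(119, 117, 171)

#1abc9c → (26, 188, 156); #b843b5 → (184, 67, 181).
R = 26 + 0.59 × (184 − 26) = 26 + 0.59 × 158 = 119.22 → 119
G = 188 + 0.59 × (67 − 188) = 188 + 0.59 × -121 = 116.61 → 117
B = 156 + 0.59 × (181 − 156) = 156 + 0.59 × 25 = 170.75 → 171
So the blended color is (119, 117, 171), about #7775ab.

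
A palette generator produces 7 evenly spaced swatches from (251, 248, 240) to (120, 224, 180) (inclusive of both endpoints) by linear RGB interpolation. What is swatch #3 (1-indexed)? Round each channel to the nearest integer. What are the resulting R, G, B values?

(207, 240, 220)

With 7 swatches and endpoints inclusive, swatch 3 sits at t = (3 − 1)/(7 − 1) = 2/6 ≈ 0.3333.
R = 251 + 0.3333 × (120 − 251) = 207.338 → 207
G = 248 + 0.3333 × (224 − 248) = 240.001 → 240
B = 240 + 0.3333 × (180 − 240) = 220.002 → 220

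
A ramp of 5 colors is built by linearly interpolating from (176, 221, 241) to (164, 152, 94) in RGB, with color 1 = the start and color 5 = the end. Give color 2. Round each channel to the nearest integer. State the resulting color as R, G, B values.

With 5 swatches and endpoints inclusive, swatch 2 sits at t = (2 − 1)/(5 − 1) = 1/4 ≈ 0.25.
R = 176 + 0.25 × (164 − 176) = 173 → 173
G = 221 + 0.25 × (152 − 221) = 203.75 → 204
B = 241 + 0.25 × (94 − 241) = 204.25 → 204

(173, 204, 204)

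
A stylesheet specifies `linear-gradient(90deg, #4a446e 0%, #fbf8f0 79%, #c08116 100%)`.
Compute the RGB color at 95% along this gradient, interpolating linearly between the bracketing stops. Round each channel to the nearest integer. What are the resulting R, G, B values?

(206, 157, 74)

95% lies between the 79% and 100% stops, so the local fraction is t = (95 − 79)/(100 − 79) = 16/21 ≈ 0.7619.
#fbf8f0 → (251, 248, 240); #c08116 → (192, 129, 22).
R = 251 + 0.7619 × (192 − 251) = 206.048 → 206
G = 248 + 0.7619 × (129 − 248) = 157.334 → 157
B = 240 + 0.7619 × (22 − 240) = 73.906 → 74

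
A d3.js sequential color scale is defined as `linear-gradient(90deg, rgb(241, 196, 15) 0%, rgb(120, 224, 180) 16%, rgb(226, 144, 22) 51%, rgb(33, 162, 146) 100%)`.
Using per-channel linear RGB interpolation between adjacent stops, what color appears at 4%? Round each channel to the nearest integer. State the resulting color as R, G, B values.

4% lies between the 0% and 16% stops, so the local fraction is t = (4 − 0)/(16 − 0) = 4/16 ≈ 0.25.
R = 241 + 0.25 × (120 − 241) = 210.75 → 211
G = 196 + 0.25 × (224 − 196) = 203 → 203
B = 15 + 0.25 × (180 − 15) = 56.25 → 56

(211, 203, 56)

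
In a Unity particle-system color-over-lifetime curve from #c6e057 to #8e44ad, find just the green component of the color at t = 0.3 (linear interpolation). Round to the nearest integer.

177

G₁ = 224 (from #c6e057), G₂ = 68 (from #8e44ad).
G = 224 + 0.3 × (68 − 224) = 177.2 → 177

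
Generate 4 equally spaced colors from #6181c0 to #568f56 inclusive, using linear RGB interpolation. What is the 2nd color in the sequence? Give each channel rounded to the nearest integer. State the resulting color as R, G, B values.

With 4 swatches and endpoints inclusive, swatch 2 sits at t = (2 − 1)/(4 − 1) = 1/3 ≈ 0.3333.
#6181c0 → (97, 129, 192); #568f56 → (86, 143, 86).
R = 97 + 0.3333 × (86 − 97) = 93.334 → 93
G = 129 + 0.3333 × (143 − 129) = 133.666 → 134
B = 192 + 0.3333 × (86 − 192) = 156.67 → 157

(93, 134, 157)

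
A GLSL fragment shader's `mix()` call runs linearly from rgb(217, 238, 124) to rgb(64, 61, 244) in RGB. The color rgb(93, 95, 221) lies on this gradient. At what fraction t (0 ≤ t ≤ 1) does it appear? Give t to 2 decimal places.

0.81

Invert the lerp on the G channel (largest span, 177): t = (95 − 238) / (61 − 238) = -143/-177 = 0.80791.
Check on R: (93 − 217)/(64 − 217) = 0.8105 ✓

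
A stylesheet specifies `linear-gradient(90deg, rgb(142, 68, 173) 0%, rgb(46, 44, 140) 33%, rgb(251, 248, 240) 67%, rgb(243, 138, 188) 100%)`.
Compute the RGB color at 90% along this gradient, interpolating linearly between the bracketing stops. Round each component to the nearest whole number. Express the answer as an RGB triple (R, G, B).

(245, 171, 204)

90% lies between the 67% and 100% stops, so the local fraction is t = (90 − 67)/(100 − 67) = 23/33 ≈ 0.697.
R = 251 + 0.697 × (243 − 251) = 245.424 → 245
G = 248 + 0.697 × (138 − 248) = 171.33 → 171
B = 240 + 0.697 × (188 − 240) = 203.756 → 204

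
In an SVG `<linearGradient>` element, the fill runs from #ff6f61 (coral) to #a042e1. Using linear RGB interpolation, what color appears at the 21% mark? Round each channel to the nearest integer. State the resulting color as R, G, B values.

(235, 102, 124)

#ff6f61 → (255, 111, 97); #a042e1 → (160, 66, 225).
21% corresponds to t = 0.21.
R = 255 + 0.21 × (160 − 255) = 255 + 0.21 × -95 = 235.05 → 235
G = 111 + 0.21 × (66 − 111) = 111 + 0.21 × -45 = 101.55 → 102
B = 97 + 0.21 × (225 − 97) = 97 + 0.21 × 128 = 123.88 → 124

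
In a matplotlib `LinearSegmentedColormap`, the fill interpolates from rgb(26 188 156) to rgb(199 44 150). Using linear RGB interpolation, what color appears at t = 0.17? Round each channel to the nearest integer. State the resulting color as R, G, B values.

(55, 164, 155)

R = 26 + 0.17 × (199 − 26) = 26 + 0.17 × 173 = 55.41 → 55
G = 188 + 0.17 × (44 − 188) = 188 + 0.17 × -144 = 163.52 → 164
B = 156 + 0.17 × (150 − 156) = 156 + 0.17 × -6 = 154.98 → 155
So the blended color is (55, 164, 155), about #37a49b.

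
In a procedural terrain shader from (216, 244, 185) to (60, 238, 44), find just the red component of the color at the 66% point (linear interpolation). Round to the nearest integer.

113

R = 216 + 0.66 × (60 − 216) = 113.04 → 113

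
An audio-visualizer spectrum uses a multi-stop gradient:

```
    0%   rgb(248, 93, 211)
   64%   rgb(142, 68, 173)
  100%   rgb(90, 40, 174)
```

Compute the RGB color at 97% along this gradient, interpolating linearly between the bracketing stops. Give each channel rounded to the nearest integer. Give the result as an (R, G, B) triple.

(94, 42, 174)

97% lies between the 64% and 100% stops, so the local fraction is t = (97 − 64)/(100 − 64) = 33/36 ≈ 0.9167.
R = 142 + 0.9167 × (90 − 142) = 94.332 → 94
G = 68 + 0.9167 × (40 − 68) = 42.332 → 42
B = 173 + 0.9167 × (174 − 173) = 173.917 → 174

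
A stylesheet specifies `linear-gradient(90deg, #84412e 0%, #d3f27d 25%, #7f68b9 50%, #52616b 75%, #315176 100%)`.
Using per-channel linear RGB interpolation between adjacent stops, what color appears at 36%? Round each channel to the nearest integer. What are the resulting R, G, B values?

36% lies between the 25% and 50% stops, so the local fraction is t = (36 − 25)/(50 − 25) = 11/25 ≈ 0.44.
#d3f27d → (211, 242, 125); #7f68b9 → (127, 104, 185).
R = 211 + 0.44 × (127 − 211) = 174.04 → 174
G = 242 + 0.44 × (104 − 242) = 181.28 → 181
B = 125 + 0.44 × (185 − 125) = 151.4 → 151

(174, 181, 151)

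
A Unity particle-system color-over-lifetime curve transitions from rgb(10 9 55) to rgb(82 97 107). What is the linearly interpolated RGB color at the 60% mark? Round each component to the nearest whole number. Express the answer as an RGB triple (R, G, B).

(53, 62, 86)

60% corresponds to t = 0.6.
R = 10 + 0.6 × (82 − 10) = 10 + 0.6 × 72 = 53.2 → 53
G = 9 + 0.6 × (97 − 9) = 9 + 0.6 × 88 = 61.8 → 62
B = 55 + 0.6 × (107 − 55) = 55 + 0.6 × 52 = 86.2 → 86
So the blended color is (53, 62, 86), about #353e56.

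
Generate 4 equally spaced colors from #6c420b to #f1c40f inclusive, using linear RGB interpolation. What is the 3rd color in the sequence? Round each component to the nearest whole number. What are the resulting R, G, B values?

With 4 swatches and endpoints inclusive, swatch 3 sits at t = (3 − 1)/(4 − 1) = 2/3 ≈ 0.6667.
#6c420b → (108, 66, 11); #f1c40f → (241, 196, 15).
R = 108 + 0.6667 × (241 − 108) = 196.671 → 197
G = 66 + 0.6667 × (196 − 66) = 152.671 → 153
B = 11 + 0.6667 × (15 − 11) = 13.667 → 14

(197, 153, 14)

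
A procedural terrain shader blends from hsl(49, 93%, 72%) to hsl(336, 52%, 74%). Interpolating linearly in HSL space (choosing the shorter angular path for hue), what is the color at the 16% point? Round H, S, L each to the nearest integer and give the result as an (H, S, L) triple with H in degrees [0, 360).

Hue: 336 − 49 = 287°, but |287| > 180 so the shorter arc goes the other way: Δh = 287 − 360 = -73°.
H = 49 + 0.16 × (-73) = 37.32 → 37°
S = 93 + 0.16 × (52 − 93) = 86.44 → 86%
L = 72 + 0.16 × (74 − 72) = 72.32 → 72%

(37, 86, 72)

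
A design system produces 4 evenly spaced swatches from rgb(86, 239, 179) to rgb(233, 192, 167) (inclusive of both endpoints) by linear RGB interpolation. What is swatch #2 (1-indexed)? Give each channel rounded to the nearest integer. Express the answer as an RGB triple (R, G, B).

With 4 swatches and endpoints inclusive, swatch 2 sits at t = (2 − 1)/(4 − 1) = 1/3 ≈ 0.3333.
R = 86 + 0.3333 × (233 − 86) = 134.995 → 135
G = 239 + 0.3333 × (192 − 239) = 223.335 → 223
B = 179 + 0.3333 × (167 − 179) = 175 → 175

(135, 223, 175)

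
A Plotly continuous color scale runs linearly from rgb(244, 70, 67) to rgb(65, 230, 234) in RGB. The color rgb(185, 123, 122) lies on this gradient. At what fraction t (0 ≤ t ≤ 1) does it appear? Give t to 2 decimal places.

0.33

Invert the lerp on the R channel (largest span, 179): t = (185 − 244) / (65 − 244) = -59/-179 = 0.32961.
Check on G: (123 − 70)/(230 − 70) = 0.3312 ✓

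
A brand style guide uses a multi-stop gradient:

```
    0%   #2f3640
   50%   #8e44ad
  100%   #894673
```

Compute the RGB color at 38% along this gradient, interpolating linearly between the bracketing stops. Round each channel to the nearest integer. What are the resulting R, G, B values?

(119, 65, 147)

38% lies between the 0% and 50% stops, so the local fraction is t = (38 − 0)/(50 − 0) = 38/50 ≈ 0.76.
#2f3640 → (47, 54, 64); #8e44ad → (142, 68, 173).
R = 47 + 0.76 × (142 − 47) = 119.2 → 119
G = 54 + 0.76 × (68 − 54) = 64.64 → 65
B = 64 + 0.76 × (173 − 64) = 146.84 → 147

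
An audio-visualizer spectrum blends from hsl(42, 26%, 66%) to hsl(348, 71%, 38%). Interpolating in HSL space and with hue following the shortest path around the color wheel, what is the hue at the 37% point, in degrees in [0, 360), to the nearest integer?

22

Hue: 348 − 42 = 306°, but |306| > 180 so the shorter arc goes the other way: Δh = 306 − 360 = -54°.
H = 42 + 0.37 × (-54) = 22.02 → 22°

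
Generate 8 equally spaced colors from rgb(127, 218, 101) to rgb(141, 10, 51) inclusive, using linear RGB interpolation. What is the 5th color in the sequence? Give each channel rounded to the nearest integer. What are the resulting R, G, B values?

(135, 99, 72)

With 8 swatches and endpoints inclusive, swatch 5 sits at t = (5 − 1)/(8 − 1) = 4/7 ≈ 0.5714.
R = 127 + 0.5714 × (141 − 127) = 135 → 135
G = 218 + 0.5714 × (10 − 218) = 99.149 → 99
B = 101 + 0.5714 × (51 − 101) = 72.43 → 72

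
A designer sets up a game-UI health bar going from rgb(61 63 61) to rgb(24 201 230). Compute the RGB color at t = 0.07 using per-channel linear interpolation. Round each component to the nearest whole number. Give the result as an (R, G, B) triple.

(58, 73, 73)

R = 61 + 0.07 × (24 − 61) = 61 + 0.07 × -37 = 58.41 → 58
G = 63 + 0.07 × (201 − 63) = 63 + 0.07 × 138 = 72.66 → 73
B = 61 + 0.07 × (230 − 61) = 61 + 0.07 × 169 = 72.83 → 73
So the blended color is (58, 73, 73), about #3a4949.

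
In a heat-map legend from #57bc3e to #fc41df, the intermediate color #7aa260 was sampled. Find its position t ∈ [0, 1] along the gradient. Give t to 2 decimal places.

Invert the lerp on the R channel (largest span, 165): t = (122 − 87) / (252 − 87) = 35/165 = 0.21212.
Check on G: (162 − 188)/(65 − 188) = 0.2114 ✓

0.21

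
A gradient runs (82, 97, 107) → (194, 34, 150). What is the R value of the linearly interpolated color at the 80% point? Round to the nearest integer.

R = 82 + 0.8 × (194 − 82) = 171.6 → 172

172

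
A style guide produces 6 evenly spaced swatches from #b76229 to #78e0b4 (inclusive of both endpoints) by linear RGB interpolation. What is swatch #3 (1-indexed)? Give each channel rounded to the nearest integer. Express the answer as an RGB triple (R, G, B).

With 6 swatches and endpoints inclusive, swatch 3 sits at t = (3 − 1)/(6 − 1) = 2/5 ≈ 0.4.
#b76229 → (183, 98, 41); #78e0b4 → (120, 224, 180).
R = 183 + 0.4 × (120 − 183) = 157.8 → 158
G = 98 + 0.4 × (224 − 98) = 148.4 → 148
B = 41 + 0.4 × (180 − 41) = 96.6 → 97

(158, 148, 97)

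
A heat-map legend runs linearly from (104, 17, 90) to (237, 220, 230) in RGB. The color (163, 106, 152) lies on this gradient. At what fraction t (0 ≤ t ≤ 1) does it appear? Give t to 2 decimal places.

0.44

Invert the lerp on the G channel (largest span, 203): t = (106 − 17) / (220 − 17) = 89/203 = 0.43842.
Check on R: (163 − 104)/(237 − 104) = 0.4436 ✓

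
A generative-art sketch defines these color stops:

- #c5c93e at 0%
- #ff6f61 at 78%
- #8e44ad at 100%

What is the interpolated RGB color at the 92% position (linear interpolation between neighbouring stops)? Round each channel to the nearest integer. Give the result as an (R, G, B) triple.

(183, 84, 145)

92% lies between the 78% and 100% stops, so the local fraction is t = (92 − 78)/(100 − 78) = 14/22 ≈ 0.6364.
#ff6f61 → (255, 111, 97); #8e44ad → (142, 68, 173).
R = 255 + 0.6364 × (142 − 255) = 183.087 → 183
G = 111 + 0.6364 × (68 − 111) = 83.635 → 84
B = 97 + 0.6364 × (173 − 97) = 145.366 → 145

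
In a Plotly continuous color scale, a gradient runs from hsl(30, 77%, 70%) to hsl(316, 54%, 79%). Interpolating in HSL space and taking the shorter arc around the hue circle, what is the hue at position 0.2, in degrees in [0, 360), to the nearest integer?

15

Hue: 316 − 30 = 286°, but |286| > 180 so the shorter arc goes the other way: Δh = 286 − 360 = -74°.
H = 30 + 0.2 × (-74) = 15.2 → 15°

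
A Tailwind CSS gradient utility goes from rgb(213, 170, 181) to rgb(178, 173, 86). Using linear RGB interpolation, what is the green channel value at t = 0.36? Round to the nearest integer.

171

G = 170 + 0.36 × (173 − 170) = 171.08 → 171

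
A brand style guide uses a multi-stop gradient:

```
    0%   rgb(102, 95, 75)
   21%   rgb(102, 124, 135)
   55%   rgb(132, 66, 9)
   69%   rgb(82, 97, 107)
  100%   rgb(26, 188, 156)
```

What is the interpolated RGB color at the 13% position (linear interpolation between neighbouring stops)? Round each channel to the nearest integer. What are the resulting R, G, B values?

13% lies between the 0% and 21% stops, so the local fraction is t = (13 − 0)/(21 − 0) = 13/21 ≈ 0.619.
R = 102 + 0.619 × (102 − 102) = 102 → 102
G = 95 + 0.619 × (124 − 95) = 112.951 → 113
B = 75 + 0.619 × (135 − 75) = 112.14 → 112

(102, 113, 112)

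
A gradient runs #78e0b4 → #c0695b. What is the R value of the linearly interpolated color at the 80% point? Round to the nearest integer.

R₁ = 120 (from #78e0b4), R₂ = 192 (from #c0695b).
R = 120 + 0.8 × (192 − 120) = 177.6 → 178

178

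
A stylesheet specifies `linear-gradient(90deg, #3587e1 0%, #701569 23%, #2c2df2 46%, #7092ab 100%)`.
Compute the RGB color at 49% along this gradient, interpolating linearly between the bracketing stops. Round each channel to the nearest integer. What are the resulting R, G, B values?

49% lies between the 46% and 100% stops, so the local fraction is t = (49 − 46)/(100 − 46) = 3/54 ≈ 0.0556.
#2c2df2 → (44, 45, 242); #7092ab → (112, 146, 171).
R = 44 + 0.0556 × (112 − 44) = 47.781 → 48
G = 45 + 0.0556 × (146 − 45) = 50.616 → 51
B = 242 + 0.0556 × (171 − 242) = 238.052 → 238

(48, 51, 238)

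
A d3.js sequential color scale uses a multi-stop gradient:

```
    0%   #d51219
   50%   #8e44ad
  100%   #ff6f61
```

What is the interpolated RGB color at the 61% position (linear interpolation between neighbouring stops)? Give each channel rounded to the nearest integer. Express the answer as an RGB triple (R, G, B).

61% lies between the 50% and 100% stops, so the local fraction is t = (61 − 50)/(100 − 50) = 11/50 ≈ 0.22.
#8e44ad → (142, 68, 173); #ff6f61 → (255, 111, 97).
R = 142 + 0.22 × (255 − 142) = 166.86 → 167
G = 68 + 0.22 × (111 − 68) = 77.46 → 77
B = 173 + 0.22 × (97 − 173) = 156.28 → 156

(167, 77, 156)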